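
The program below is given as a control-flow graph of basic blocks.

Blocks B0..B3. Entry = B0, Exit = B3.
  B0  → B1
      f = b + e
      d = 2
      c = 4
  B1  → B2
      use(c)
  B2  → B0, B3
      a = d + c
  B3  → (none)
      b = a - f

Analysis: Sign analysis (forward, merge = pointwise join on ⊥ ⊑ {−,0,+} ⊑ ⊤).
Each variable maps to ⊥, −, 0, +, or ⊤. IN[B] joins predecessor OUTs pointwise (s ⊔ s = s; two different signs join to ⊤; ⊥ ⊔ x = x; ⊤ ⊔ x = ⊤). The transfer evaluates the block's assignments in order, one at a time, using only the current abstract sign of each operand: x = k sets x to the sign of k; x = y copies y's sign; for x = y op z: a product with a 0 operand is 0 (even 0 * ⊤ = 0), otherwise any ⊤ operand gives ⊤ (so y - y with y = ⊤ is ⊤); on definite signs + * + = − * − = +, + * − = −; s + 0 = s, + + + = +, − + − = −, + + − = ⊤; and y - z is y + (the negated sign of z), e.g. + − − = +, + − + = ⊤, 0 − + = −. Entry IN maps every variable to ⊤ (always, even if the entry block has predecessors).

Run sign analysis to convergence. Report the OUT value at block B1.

Fixpoint table:
  B0:   IN=(all ⊤)   OUT={c:+, d:+; rest ⊤}
  B1:   IN={c:+, d:+; rest ⊤}   OUT={c:+, d:+; rest ⊤}
  B2:   IN={c:+, d:+; rest ⊤}   OUT={a:+, c:+, d:+; rest ⊤}
  B3:   IN={a:+, c:+, d:+; rest ⊤}   OUT={a:+, c:+, d:+; rest ⊤}

Merge at B1: IN[B1] = OUT[B0] = {a: ⊤, b: ⊤, c: +, d: +, e: ⊤, f: ⊤}
Applying B1's transfer function to that IN value gives OUT[B1] (row B1 above).

Answer: {a: ⊤, b: ⊤, c: +, d: +, e: ⊤, f: ⊤}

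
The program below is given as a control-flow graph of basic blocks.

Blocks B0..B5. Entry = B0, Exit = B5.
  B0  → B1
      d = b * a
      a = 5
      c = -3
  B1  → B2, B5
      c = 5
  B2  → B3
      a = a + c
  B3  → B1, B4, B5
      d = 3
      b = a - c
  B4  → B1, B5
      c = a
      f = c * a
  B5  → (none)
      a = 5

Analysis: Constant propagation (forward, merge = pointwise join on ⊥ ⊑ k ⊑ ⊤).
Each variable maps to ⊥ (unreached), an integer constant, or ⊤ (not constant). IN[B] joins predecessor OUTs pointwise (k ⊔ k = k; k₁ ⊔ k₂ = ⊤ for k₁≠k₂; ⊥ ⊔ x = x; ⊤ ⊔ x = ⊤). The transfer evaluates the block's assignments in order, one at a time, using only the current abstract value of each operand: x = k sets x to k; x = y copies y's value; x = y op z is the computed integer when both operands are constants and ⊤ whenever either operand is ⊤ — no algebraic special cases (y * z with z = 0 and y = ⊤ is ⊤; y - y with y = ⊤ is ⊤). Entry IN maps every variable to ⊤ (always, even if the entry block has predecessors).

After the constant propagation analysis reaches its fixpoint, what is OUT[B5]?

Answer: {a: 5, b: ⊤, c: ⊤, d: ⊤, e: ⊤, f: ⊤}

Working:
Fixpoint table:
  B0:  IN=(all ⊤)  OUT={a:5, c:-3; rest ⊤}
  B1:  IN=(all ⊤)  OUT={c:5; rest ⊤}
  B2:  IN={c:5; rest ⊤}  OUT={c:5; rest ⊤}
  B3:  IN={c:5; rest ⊤}  OUT={c:5, d:3; rest ⊤}
  B4:  IN={c:5, d:3; rest ⊤}  OUT={d:3; rest ⊤}
  B5:  IN=(all ⊤)  OUT={a:5; rest ⊤}

Merge at B5: IN[B5] = OUT[B1] ⊔ OUT[B3] ⊔ OUT[B4] = {a: ⊤, b: ⊤, c: ⊤, d: ⊤, e: ⊤, f: ⊤}
Applying B5's transfer function to that IN value gives OUT[B5] (row B5 above).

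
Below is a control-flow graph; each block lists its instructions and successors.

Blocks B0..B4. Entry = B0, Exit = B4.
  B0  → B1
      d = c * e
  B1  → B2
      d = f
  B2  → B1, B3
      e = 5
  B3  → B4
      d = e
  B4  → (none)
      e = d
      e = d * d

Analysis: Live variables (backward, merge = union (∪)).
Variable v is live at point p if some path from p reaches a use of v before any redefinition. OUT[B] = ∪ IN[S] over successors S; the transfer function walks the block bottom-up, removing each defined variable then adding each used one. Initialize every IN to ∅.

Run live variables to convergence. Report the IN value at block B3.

Per-block solution:
  B0:  IN={c, e, f}  OUT={f}
  B1:  IN={f}  OUT={f}
  B2:  IN={f}  OUT={e, f}
  B3:  IN={e}  OUT={d}
  B4:  IN={d}  OUT={}

Merge at B3: OUT[B3] = IN[B4] = {d}
Applying B3's transfer function to that OUT value gives IN[B3] (row B3 above).

Answer: {e}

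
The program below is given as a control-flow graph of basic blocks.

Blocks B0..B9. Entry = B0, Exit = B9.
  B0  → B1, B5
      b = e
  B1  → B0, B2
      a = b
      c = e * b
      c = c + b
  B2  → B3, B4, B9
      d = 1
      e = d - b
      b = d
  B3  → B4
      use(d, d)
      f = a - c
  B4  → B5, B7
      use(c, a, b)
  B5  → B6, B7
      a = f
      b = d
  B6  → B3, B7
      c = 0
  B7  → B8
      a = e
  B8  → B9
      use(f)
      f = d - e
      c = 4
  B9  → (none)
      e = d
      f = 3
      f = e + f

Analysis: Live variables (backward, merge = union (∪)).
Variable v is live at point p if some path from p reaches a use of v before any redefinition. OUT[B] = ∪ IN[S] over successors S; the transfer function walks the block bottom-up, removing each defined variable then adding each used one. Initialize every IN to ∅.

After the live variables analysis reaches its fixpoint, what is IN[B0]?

Answer: {d, e, f}

Working:
Per-block solution:
  B0: | IN={d, e, f} | OUT={b, d, e, f}
  B1: | IN={b, d, e, f} | OUT={a, b, c, d, e, f}
  B2: | IN={a, b, c, f} | OUT={a, b, c, d, e, f}
  B3: | IN={a, b, c, d, e} | OUT={a, b, c, d, e, f}
  B4: | IN={a, b, c, d, e, f} | OUT={d, e, f}
  B5: | IN={d, e, f} | OUT={a, b, d, e, f}
  B6: | IN={a, b, d, e, f} | OUT={a, b, c, d, e, f}
  B7: | IN={d, e, f} | OUT={d, e, f}
  B8: | IN={d, e, f} | OUT={d}
  B9: | IN={d} | OUT={}

Merge at B0: OUT[B0] = IN[B1] ⊔ IN[B5] = {b, d, e, f}
Applying B0's transfer function to that OUT value gives IN[B0] (row B0 above).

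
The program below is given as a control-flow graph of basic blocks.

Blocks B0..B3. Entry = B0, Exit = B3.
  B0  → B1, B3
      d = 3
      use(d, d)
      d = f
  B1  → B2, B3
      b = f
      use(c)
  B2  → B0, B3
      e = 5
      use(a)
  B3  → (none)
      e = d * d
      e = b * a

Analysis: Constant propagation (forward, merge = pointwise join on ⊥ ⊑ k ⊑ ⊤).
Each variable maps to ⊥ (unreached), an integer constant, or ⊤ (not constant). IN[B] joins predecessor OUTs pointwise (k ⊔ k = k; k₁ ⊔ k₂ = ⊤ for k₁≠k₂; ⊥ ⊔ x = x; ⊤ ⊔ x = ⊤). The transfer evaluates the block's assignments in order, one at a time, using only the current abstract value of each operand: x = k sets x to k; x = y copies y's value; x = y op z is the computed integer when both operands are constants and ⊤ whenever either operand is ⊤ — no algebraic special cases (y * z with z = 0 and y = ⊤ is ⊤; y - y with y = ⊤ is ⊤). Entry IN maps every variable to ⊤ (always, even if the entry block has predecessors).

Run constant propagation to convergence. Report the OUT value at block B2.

Per-block solution:
  B0:   IN=(all ⊤)   OUT=(all ⊤)
  B1:   IN=(all ⊤)   OUT=(all ⊤)
  B2:   IN=(all ⊤)   OUT={e:5; rest ⊤}
  B3:   IN=(all ⊤)   OUT=(all ⊤)

Merge at B2: IN[B2] = OUT[B1] = {a: ⊤, b: ⊤, c: ⊤, d: ⊤, e: ⊤, f: ⊤}
Applying B2's transfer function to that IN value gives OUT[B2] (row B2 above).

Answer: {a: ⊤, b: ⊤, c: ⊤, d: ⊤, e: 5, f: ⊤}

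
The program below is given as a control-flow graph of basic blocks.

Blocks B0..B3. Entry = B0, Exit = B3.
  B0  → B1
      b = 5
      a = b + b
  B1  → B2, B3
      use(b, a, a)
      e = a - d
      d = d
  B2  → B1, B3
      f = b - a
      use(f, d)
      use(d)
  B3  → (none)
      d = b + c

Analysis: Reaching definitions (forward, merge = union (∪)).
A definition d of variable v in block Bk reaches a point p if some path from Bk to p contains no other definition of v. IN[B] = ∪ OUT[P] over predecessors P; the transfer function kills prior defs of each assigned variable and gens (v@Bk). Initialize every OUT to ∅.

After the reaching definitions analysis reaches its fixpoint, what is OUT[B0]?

Answer: {a@B0, b@B0}

Trace:
Fixpoint table:
  B0:   IN={}   OUT={a@B0, b@B0}
  B1:   IN={a@B0, b@B0, d@B1, e@B1, f@B2}   OUT={a@B0, b@B0, d@B1, e@B1, f@B2}
  B2:   IN={a@B0, b@B0, d@B1, e@B1, f@B2}   OUT={a@B0, b@B0, d@B1, e@B1, f@B2}
  B3:   IN={a@B0, b@B0, d@B1, e@B1, f@B2}   OUT={a@B0, b@B0, d@B3, e@B1, f@B2}

B0 is the boundary node: IN[B0] = {}
Applying B0's transfer function to that IN value gives OUT[B0] (row B0 above).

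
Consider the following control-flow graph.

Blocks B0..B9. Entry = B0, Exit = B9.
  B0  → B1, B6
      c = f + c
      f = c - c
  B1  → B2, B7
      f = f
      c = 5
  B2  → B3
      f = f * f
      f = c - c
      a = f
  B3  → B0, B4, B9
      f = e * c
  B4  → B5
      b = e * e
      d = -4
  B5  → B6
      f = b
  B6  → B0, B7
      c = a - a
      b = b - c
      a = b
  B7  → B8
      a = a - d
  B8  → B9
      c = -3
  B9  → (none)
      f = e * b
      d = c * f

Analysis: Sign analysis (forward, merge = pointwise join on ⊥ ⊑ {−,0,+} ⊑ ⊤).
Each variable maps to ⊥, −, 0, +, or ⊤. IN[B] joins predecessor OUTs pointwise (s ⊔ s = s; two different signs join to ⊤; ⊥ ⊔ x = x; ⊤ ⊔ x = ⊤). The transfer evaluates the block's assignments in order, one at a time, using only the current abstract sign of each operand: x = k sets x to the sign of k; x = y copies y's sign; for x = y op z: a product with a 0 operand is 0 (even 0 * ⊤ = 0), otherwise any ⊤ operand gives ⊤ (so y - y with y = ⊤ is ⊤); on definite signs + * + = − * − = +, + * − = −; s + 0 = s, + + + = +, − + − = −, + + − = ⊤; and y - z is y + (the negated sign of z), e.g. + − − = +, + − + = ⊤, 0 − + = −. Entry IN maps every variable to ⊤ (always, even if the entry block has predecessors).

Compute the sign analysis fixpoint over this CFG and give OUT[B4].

Fixpoint table:
  B0:  IN=(all ⊤)  OUT=(all ⊤)
  B1:  IN=(all ⊤)  OUT={c:+; rest ⊤}
  B2:  IN={c:+; rest ⊤}  OUT={c:+; rest ⊤}
  B3:  IN={c:+; rest ⊤}  OUT={c:+; rest ⊤}
  B4:  IN={c:+; rest ⊤}  OUT={c:+, d:-; rest ⊤}
  B5:  IN={c:+, d:-; rest ⊤}  OUT={c:+, d:-; rest ⊤}
  B6:  IN=(all ⊤)  OUT=(all ⊤)
  B7:  IN=(all ⊤)  OUT=(all ⊤)
  B8:  IN=(all ⊤)  OUT={c:-; rest ⊤}
  B9:  IN=(all ⊤)  OUT=(all ⊤)

Merge at B4: IN[B4] = OUT[B3] = {a: ⊤, b: ⊤, c: +, d: ⊤, e: ⊤, f: ⊤}
Applying B4's transfer function to that IN value gives OUT[B4] (row B4 above).

Answer: {a: ⊤, b: ⊤, c: +, d: -, e: ⊤, f: ⊤}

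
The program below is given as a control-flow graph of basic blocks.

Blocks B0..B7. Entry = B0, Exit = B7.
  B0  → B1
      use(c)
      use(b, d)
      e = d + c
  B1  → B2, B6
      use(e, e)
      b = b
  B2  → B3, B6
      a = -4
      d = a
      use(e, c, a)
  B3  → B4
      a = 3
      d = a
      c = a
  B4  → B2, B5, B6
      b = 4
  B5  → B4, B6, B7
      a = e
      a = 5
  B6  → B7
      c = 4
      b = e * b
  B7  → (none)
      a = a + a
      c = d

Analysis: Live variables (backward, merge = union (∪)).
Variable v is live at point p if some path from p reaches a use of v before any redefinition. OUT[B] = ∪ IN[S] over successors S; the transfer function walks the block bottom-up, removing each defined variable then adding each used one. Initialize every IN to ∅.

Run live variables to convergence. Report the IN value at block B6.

Answer: {a, b, d, e}

Working:
Fixpoint table:
  B0:   IN={a, b, c, d}   OUT={a, b, c, d, e}
  B1:   IN={a, b, c, d, e}   OUT={a, b, c, d, e}
  B2:   IN={b, c, e}   OUT={a, b, d, e}
  B3:   IN={e}   OUT={a, c, d, e}
  B4:   IN={a, c, d, e}   OUT={a, b, c, d, e}
  B5:   IN={b, c, d, e}   OUT={a, b, c, d, e}
  B6:   IN={a, b, d, e}   OUT={a, d}
  B7:   IN={a, d}   OUT={}

Merge at B6: OUT[B6] = IN[B7] = {a, d}
Applying B6's transfer function to that OUT value gives IN[B6] (row B6 above).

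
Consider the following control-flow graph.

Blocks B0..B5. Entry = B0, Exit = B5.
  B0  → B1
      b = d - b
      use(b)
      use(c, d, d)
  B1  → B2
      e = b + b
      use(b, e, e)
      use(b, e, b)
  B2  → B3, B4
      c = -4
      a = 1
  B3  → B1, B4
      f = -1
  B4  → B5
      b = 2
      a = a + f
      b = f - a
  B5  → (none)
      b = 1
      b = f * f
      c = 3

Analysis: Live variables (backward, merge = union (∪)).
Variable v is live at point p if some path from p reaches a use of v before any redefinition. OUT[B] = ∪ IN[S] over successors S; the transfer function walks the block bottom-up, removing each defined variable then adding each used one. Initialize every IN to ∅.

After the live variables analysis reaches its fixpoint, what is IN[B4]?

Converged values:
  B0:   IN={b, c, d, f}   OUT={b, f}
  B1:   IN={b, f}   OUT={b, f}
  B2:   IN={b, f}   OUT={a, b, f}
  B3:   IN={a, b}   OUT={a, b, f}
  B4:   IN={a, f}   OUT={f}
  B5:   IN={f}   OUT={}

Merge at B4: OUT[B4] = IN[B5] = {f}
Applying B4's transfer function to that OUT value gives IN[B4] (row B4 above).

Answer: {a, f}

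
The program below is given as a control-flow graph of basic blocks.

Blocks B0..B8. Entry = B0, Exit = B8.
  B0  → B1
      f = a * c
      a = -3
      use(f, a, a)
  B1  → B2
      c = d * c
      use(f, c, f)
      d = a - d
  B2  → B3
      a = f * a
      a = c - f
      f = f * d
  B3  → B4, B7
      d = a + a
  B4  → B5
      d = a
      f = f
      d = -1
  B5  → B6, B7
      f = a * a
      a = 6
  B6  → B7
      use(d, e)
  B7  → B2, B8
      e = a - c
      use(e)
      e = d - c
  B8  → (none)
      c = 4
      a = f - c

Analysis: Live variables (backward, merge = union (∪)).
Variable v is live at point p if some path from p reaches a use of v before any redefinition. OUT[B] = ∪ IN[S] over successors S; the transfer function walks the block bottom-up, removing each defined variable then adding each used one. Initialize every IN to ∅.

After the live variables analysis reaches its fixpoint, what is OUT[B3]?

Converged values:
  B0:   IN={a, c, d, e}   OUT={a, c, d, e, f}
  B1:   IN={a, c, d, e, f}   OUT={a, c, d, e, f}
  B2:   IN={a, c, d, e, f}   OUT={a, c, e, f}
  B3:   IN={a, c, e, f}   OUT={a, c, d, e, f}
  B4:   IN={a, c, e, f}   OUT={a, c, d, e}
  B5:   IN={a, c, d, e}   OUT={a, c, d, e, f}
  B6:   IN={a, c, d, e, f}   OUT={a, c, d, f}
  B7:   IN={a, c, d, f}   OUT={a, c, d, e, f}
  B8:   IN={f}   OUT={}

Merge at B3: OUT[B3] = IN[B4] ⊔ IN[B7] = {a, c, d, e, f}

Answer: {a, c, d, e, f}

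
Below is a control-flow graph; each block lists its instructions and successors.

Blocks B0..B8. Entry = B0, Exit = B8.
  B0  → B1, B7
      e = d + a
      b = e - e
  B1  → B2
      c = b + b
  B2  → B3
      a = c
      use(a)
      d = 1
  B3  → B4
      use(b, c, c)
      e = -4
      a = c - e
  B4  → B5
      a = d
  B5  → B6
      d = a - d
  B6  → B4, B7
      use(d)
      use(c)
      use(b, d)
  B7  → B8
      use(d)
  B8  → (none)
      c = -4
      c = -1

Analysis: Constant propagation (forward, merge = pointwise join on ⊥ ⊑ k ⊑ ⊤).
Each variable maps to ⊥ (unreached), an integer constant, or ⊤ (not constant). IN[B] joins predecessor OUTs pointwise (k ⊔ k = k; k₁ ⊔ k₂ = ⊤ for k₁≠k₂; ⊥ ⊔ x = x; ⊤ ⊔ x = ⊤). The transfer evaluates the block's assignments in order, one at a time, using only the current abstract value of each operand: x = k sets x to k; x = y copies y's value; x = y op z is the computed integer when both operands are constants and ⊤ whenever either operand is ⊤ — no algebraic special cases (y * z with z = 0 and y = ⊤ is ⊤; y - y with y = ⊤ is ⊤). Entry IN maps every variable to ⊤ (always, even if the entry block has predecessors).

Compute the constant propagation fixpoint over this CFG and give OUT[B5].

Answer: {a: ⊤, b: ⊤, c: ⊤, d: ⊤, e: -4, f: ⊤}

Working:
Fixpoint table:
  B0: | IN=(all ⊤) | OUT=(all ⊤)
  B1: | IN=(all ⊤) | OUT=(all ⊤)
  B2: | IN=(all ⊤) | OUT={d:1; rest ⊤}
  B3: | IN={d:1; rest ⊤} | OUT={d:1, e:-4; rest ⊤}
  B4: | IN={e:-4; rest ⊤} | OUT={e:-4; rest ⊤}
  B5: | IN={e:-4; rest ⊤} | OUT={e:-4; rest ⊤}
  B6: | IN={e:-4; rest ⊤} | OUT={e:-4; rest ⊤}
  B7: | IN=(all ⊤) | OUT=(all ⊤)
  B8: | IN=(all ⊤) | OUT={c:-1; rest ⊤}

Merge at B5: IN[B5] = OUT[B4] = {a: ⊤, b: ⊤, c: ⊤, d: ⊤, e: -4, f: ⊤}
Applying B5's transfer function to that IN value gives OUT[B5] (row B5 above).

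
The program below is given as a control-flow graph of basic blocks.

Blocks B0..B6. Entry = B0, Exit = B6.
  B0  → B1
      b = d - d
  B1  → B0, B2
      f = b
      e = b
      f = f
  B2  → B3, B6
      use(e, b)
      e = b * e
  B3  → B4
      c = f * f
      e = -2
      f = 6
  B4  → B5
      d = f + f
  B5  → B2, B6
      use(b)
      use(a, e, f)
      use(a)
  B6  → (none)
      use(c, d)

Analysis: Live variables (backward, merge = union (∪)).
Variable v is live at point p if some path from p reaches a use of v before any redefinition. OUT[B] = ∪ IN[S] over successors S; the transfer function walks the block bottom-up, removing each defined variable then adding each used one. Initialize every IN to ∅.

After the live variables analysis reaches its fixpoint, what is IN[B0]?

Converged values:
  B0:   IN={a, c, d}   OUT={a, b, c, d}
  B1:   IN={a, b, c, d}   OUT={a, b, c, d, e, f}
  B2:   IN={a, b, c, d, e, f}   OUT={a, b, c, d, f}
  B3:   IN={a, b, f}   OUT={a, b, c, e, f}
  B4:   IN={a, b, c, e, f}   OUT={a, b, c, d, e, f}
  B5:   IN={a, b, c, d, e, f}   OUT={a, b, c, d, e, f}
  B6:   IN={c, d}   OUT={}

Merge at B0: OUT[B0] = IN[B1] = {a, b, c, d}
Applying B0's transfer function to that OUT value gives IN[B0] (row B0 above).

Answer: {a, c, d}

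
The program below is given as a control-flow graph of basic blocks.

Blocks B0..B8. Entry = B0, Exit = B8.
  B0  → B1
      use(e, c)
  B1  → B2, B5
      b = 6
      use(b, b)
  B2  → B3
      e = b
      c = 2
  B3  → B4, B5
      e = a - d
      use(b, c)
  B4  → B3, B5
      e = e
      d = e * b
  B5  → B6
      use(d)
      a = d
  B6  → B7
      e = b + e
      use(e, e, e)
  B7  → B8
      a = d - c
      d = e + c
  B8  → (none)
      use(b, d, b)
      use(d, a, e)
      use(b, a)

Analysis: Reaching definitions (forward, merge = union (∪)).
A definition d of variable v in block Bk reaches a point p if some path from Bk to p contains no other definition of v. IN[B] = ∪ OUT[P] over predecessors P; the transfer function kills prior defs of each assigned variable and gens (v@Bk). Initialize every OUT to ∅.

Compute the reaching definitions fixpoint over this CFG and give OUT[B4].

Converged values:
  B0:  IN={}  OUT={}
  B1:  IN={}  OUT={b@B1}
  B2:  IN={b@B1}  OUT={b@B1, c@B2, e@B2}
  B3:  IN={b@B1, c@B2, d@B4, e@B2, e@B4}  OUT={b@B1, c@B2, d@B4, e@B3}
  B4:  IN={b@B1, c@B2, d@B4, e@B3}  OUT={b@B1, c@B2, d@B4, e@B4}
  B5:  IN={b@B1, c@B2, d@B4, e@B3, e@B4}  OUT={a@B5, b@B1, c@B2, d@B4, e@B3, e@B4}
  B6:  IN={a@B5, b@B1, c@B2, d@B4, e@B3, e@B4}  OUT={a@B5, b@B1, c@B2, d@B4, e@B6}
  B7:  IN={a@B5, b@B1, c@B2, d@B4, e@B6}  OUT={a@B7, b@B1, c@B2, d@B7, e@B6}
  B8:  IN={a@B7, b@B1, c@B2, d@B7, e@B6}  OUT={a@B7, b@B1, c@B2, d@B7, e@B6}

Merge at B4: IN[B4] = OUT[B3] = {b@B1, c@B2, d@B4, e@B3}
Applying B4's transfer function to that IN value gives OUT[B4] (row B4 above).

Answer: {b@B1, c@B2, d@B4, e@B4}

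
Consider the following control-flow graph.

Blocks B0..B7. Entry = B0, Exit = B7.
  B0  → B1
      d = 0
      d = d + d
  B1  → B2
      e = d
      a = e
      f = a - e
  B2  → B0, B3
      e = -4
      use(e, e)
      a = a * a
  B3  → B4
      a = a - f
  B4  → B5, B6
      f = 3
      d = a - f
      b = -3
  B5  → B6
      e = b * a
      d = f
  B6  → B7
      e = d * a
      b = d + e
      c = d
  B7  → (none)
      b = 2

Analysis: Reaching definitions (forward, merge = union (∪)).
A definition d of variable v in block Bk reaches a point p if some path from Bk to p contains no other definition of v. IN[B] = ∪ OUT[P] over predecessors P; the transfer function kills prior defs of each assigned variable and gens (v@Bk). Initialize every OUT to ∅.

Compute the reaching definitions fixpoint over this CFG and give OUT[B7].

Answer: {a@B3, b@B7, c@B6, d@B4, d@B5, e@B6, f@B4}

Derivation:
Converged values:
  B0:   IN={a@B2, d@B0, e@B2, f@B1}   OUT={a@B2, d@B0, e@B2, f@B1}
  B1:   IN={a@B2, d@B0, e@B2, f@B1}   OUT={a@B1, d@B0, e@B1, f@B1}
  B2:   IN={a@B1, d@B0, e@B1, f@B1}   OUT={a@B2, d@B0, e@B2, f@B1}
  B3:   IN={a@B2, d@B0, e@B2, f@B1}   OUT={a@B3, d@B0, e@B2, f@B1}
  B4:   IN={a@B3, d@B0, e@B2, f@B1}   OUT={a@B3, b@B4, d@B4, e@B2, f@B4}
  B5:   IN={a@B3, b@B4, d@B4, e@B2, f@B4}   OUT={a@B3, b@B4, d@B5, e@B5, f@B4}
  B6:   IN={a@B3, b@B4, d@B4, d@B5, e@B2, e@B5, f@B4}   OUT={a@B3, b@B6, c@B6, d@B4, d@B5, e@B6, f@B4}
  B7:   IN={a@B3, b@B6, c@B6, d@B4, d@B5, e@B6, f@B4}   OUT={a@B3, b@B7, c@B6, d@B4, d@B5, e@B6, f@B4}

Merge at B7: IN[B7] = OUT[B6] = {a@B3, b@B6, c@B6, d@B4, d@B5, e@B6, f@B4}
Applying B7's transfer function to that IN value gives OUT[B7] (row B7 above).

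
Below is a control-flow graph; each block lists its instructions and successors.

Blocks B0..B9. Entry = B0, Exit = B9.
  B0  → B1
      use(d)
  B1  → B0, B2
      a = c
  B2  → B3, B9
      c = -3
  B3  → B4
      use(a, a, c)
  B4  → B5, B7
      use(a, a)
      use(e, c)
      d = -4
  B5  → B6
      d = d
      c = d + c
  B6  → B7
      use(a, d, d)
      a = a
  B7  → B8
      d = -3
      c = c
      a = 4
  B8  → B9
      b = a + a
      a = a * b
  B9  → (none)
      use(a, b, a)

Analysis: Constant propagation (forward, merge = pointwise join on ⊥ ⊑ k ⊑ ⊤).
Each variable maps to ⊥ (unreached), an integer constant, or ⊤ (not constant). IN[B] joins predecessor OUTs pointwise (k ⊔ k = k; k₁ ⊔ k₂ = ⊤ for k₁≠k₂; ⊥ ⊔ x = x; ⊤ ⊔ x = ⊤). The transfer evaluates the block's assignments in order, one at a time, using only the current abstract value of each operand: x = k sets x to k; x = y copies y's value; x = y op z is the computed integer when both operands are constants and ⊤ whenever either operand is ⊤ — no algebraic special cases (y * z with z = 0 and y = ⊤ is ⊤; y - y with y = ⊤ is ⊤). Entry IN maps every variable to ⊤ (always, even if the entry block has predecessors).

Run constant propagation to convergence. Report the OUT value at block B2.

Answer: {a: ⊤, b: ⊤, c: -3, d: ⊤, e: ⊤, f: ⊤}

Working:
Fixpoint table:
  B0:   IN=(all ⊤)   OUT=(all ⊤)
  B1:   IN=(all ⊤)   OUT=(all ⊤)
  B2:   IN=(all ⊤)   OUT={c:-3; rest ⊤}
  B3:   IN={c:-3; rest ⊤}   OUT={c:-3; rest ⊤}
  B4:   IN={c:-3; rest ⊤}   OUT={c:-3, d:-4; rest ⊤}
  B5:   IN={c:-3, d:-4; rest ⊤}   OUT={c:-7, d:-4; rest ⊤}
  B6:   IN={c:-7, d:-4; rest ⊤}   OUT={c:-7, d:-4; rest ⊤}
  B7:   IN={d:-4; rest ⊤}   OUT={a:4, d:-3; rest ⊤}
  B8:   IN={a:4, d:-3; rest ⊤}   OUT={a:32, b:8, d:-3; rest ⊤}
  B9:   IN=(all ⊤)   OUT=(all ⊤)

Merge at B2: IN[B2] = OUT[B1] = {a: ⊤, b: ⊤, c: ⊤, d: ⊤, e: ⊤, f: ⊤}
Applying B2's transfer function to that IN value gives OUT[B2] (row B2 above).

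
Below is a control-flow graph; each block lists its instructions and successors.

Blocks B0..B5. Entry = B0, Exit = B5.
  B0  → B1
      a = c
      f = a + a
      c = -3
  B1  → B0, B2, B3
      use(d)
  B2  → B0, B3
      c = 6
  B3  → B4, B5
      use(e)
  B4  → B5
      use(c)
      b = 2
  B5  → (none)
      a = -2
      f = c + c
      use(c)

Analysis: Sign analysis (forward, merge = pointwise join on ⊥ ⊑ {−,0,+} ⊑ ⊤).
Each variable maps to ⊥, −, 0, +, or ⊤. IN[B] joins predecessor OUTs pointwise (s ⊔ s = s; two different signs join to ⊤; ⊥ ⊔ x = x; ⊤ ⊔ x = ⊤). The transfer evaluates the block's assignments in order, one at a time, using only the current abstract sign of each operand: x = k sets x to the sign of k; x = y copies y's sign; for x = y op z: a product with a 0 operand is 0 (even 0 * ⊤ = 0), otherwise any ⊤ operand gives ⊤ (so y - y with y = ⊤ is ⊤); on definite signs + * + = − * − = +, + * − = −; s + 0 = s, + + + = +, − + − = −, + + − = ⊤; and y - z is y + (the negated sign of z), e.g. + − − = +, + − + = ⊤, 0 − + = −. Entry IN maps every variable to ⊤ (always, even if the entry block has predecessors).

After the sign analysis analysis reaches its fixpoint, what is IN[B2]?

Answer: {a: ⊤, b: ⊤, c: -, d: ⊤, e: ⊤, f: ⊤}

Derivation:
Fixpoint table:
  B0:  IN=(all ⊤)  OUT={c:-; rest ⊤}
  B1:  IN={c:-; rest ⊤}  OUT={c:-; rest ⊤}
  B2:  IN={c:-; rest ⊤}  OUT={c:+; rest ⊤}
  B3:  IN=(all ⊤)  OUT=(all ⊤)
  B4:  IN=(all ⊤)  OUT={b:+; rest ⊤}
  B5:  IN=(all ⊤)  OUT={a:-; rest ⊤}

Merge at B2: IN[B2] = OUT[B1] = {a: ⊤, b: ⊤, c: -, d: ⊤, e: ⊤, f: ⊤}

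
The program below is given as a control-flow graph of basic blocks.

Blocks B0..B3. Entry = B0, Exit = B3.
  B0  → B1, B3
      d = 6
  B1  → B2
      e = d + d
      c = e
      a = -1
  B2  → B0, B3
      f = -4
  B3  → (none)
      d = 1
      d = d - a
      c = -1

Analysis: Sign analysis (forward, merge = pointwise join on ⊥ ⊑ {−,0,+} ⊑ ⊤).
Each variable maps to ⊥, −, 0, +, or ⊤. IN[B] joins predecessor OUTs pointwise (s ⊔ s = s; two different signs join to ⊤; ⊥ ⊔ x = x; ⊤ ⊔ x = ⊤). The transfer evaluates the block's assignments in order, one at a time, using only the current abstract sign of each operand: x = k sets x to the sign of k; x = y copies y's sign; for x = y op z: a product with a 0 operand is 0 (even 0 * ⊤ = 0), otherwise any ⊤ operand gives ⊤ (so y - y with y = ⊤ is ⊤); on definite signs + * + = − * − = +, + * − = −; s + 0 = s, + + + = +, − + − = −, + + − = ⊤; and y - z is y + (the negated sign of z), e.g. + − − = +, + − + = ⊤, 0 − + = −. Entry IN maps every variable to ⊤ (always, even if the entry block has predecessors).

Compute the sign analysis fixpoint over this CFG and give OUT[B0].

Answer: {a: ⊤, b: ⊤, c: ⊤, d: +, e: ⊤, f: ⊤}

Derivation:
Fixpoint table:
  B0:  IN=(all ⊤)  OUT={d:+; rest ⊤}
  B1:  IN={d:+; rest ⊤}  OUT={a:-, c:+, d:+, e:+; rest ⊤}
  B2:  IN={a:-, c:+, d:+, e:+; rest ⊤}  OUT={a:-, c:+, d:+, e:+, f:-; rest ⊤}
  B3:  IN={d:+; rest ⊤}  OUT={c:-; rest ⊤}

Merge at B0 (entry node, so the boundary value (all ⊤) is joined with the incoming edge(s)): IN[B0] = (all ⊤) ⊔ OUT[B2] = {a: ⊤, b: ⊤, c: ⊤, d: ⊤, e: ⊤, f: ⊤}
Applying B0's transfer function to that IN value gives OUT[B0] (row B0 above).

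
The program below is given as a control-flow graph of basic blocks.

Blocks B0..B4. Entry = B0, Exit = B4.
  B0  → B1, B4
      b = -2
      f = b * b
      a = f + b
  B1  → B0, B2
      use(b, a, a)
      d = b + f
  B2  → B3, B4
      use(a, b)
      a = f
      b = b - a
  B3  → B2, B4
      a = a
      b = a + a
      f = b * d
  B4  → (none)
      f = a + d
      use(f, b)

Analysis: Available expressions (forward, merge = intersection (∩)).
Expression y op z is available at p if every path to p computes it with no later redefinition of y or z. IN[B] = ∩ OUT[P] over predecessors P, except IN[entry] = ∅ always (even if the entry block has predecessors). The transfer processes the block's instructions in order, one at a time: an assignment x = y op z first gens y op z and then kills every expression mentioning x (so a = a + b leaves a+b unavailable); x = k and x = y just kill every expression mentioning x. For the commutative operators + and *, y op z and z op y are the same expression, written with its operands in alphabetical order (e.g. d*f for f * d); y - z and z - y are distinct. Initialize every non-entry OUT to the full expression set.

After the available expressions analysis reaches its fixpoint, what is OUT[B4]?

Answer: {a+d}

Derivation:
Fixpoint table:
  B0:  IN={}  OUT={b*b, b+f}
  B1:  IN={b*b, b+f}  OUT={b*b, b+f}
  B2:  IN={}  OUT={}
  B3:  IN={}  OUT={a+a, b*d}
  B4:  IN={}  OUT={a+d}

Merge at B4: IN[B4] = OUT[B0] ∩ OUT[B2] ∩ OUT[B3] = {}
Applying B4's transfer function to that IN value gives OUT[B4] (row B4 above).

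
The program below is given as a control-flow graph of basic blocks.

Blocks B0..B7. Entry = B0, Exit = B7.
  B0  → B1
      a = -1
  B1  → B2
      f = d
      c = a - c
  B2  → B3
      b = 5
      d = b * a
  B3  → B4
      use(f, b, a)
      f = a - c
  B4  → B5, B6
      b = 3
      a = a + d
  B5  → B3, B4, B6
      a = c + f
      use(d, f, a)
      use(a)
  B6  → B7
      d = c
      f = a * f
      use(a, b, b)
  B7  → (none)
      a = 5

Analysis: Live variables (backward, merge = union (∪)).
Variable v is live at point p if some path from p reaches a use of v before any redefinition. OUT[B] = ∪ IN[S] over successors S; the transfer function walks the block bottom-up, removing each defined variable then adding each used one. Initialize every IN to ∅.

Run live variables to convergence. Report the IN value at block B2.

Fixpoint table:
  B0: | IN={c, d} | OUT={a, c, d}
  B1: | IN={a, c, d} | OUT={a, c, f}
  B2: | IN={a, c, f} | OUT={a, b, c, d, f}
  B3: | IN={a, b, c, d, f} | OUT={a, c, d, f}
  B4: | IN={a, c, d, f} | OUT={a, b, c, d, f}
  B5: | IN={b, c, d, f} | OUT={a, b, c, d, f}
  B6: | IN={a, b, c, f} | OUT={}
  B7: | IN={} | OUT={}

Merge at B2: OUT[B2] = IN[B3] = {a, b, c, d, f}
Applying B2's transfer function to that OUT value gives IN[B2] (row B2 above).

Answer: {a, c, f}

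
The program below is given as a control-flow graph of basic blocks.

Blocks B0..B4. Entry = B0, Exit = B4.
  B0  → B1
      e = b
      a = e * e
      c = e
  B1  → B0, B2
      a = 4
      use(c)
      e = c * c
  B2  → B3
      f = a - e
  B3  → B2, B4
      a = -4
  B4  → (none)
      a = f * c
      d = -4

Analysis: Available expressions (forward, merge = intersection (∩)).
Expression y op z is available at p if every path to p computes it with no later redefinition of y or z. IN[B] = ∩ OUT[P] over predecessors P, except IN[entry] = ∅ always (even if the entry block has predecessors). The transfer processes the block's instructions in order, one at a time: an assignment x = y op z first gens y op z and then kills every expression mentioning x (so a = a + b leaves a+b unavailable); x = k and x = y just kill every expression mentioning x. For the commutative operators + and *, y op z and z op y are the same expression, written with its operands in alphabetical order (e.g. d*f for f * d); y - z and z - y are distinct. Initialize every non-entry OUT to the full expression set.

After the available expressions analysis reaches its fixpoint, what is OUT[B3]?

Answer: {c*c}

Derivation:
Converged values:
  B0: | IN={} | OUT={e*e}
  B1: | IN={e*e} | OUT={c*c}
  B2: | IN={c*c} | OUT={a-e, c*c}
  B3: | IN={a-e, c*c} | OUT={c*c}
  B4: | IN={c*c} | OUT={c*c, c*f}

Merge at B3: IN[B3] = OUT[B2] = {a-e, c*c}
Applying B3's transfer function to that IN value gives OUT[B3] (row B3 above).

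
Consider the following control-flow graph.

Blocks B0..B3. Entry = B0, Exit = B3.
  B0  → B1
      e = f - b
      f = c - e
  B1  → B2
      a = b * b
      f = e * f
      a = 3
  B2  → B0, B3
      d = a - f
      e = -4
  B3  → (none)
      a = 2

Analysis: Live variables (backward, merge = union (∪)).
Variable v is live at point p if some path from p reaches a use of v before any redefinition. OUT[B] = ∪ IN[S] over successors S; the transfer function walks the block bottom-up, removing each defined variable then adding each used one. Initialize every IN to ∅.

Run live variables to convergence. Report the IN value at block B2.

Per-block solution:
  B0:  IN={b, c, f}  OUT={b, c, e, f}
  B1:  IN={b, c, e, f}  OUT={a, b, c, f}
  B2:  IN={a, b, c, f}  OUT={b, c, f}
  B3:  IN={}  OUT={}

Merge at B2: OUT[B2] = IN[B0] ⊔ IN[B3] = {b, c, f}
Applying B2's transfer function to that OUT value gives IN[B2] (row B2 above).

Answer: {a, b, c, f}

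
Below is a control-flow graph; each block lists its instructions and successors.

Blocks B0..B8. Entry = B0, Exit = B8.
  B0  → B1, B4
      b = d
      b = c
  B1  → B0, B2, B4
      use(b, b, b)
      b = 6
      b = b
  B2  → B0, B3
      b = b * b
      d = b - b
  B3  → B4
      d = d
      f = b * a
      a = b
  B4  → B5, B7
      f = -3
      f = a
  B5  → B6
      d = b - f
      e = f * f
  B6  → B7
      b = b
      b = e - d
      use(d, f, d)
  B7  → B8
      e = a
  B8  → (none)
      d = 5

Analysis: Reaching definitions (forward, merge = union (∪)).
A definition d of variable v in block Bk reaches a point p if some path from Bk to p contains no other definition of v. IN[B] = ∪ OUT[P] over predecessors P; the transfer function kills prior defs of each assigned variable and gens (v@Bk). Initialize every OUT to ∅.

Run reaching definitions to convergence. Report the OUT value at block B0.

Answer: {b@B0, d@B2}

Derivation:
Converged values:
  B0: | IN={b@B1, b@B2, d@B2} | OUT={b@B0, d@B2}
  B1: | IN={b@B0, d@B2} | OUT={b@B1, d@B2}
  B2: | IN={b@B1, d@B2} | OUT={b@B2, d@B2}
  B3: | IN={b@B2, d@B2} | OUT={a@B3, b@B2, d@B3, f@B3}
  B4: | IN={a@B3, b@B0, b@B1, b@B2, d@B2, d@B3, f@B3} | OUT={a@B3, b@B0, b@B1, b@B2, d@B2, d@B3, f@B4}
  B5: | IN={a@B3, b@B0, b@B1, b@B2, d@B2, d@B3, f@B4} | OUT={a@B3, b@B0, b@B1, b@B2, d@B5, e@B5, f@B4}
  B6: | IN={a@B3, b@B0, b@B1, b@B2, d@B5, e@B5, f@B4} | OUT={a@B3, b@B6, d@B5, e@B5, f@B4}
  B7: | IN={a@B3, b@B0, b@B1, b@B2, b@B6, d@B2, d@B3, d@B5, e@B5, f@B4} | OUT={a@B3, b@B0, b@B1, b@B2, b@B6, d@B2, d@B3, d@B5, e@B7, f@B4}
  B8: | IN={a@B3, b@B0, b@B1, b@B2, b@B6, d@B2, d@B3, d@B5, e@B7, f@B4} | OUT={a@B3, b@B0, b@B1, b@B2, b@B6, d@B8, e@B7, f@B4}

Merge at B0 (entry node, so the boundary value {} is joined with the incoming edge(s)): IN[B0] = {} ⊔ OUT[B1] ⊔ OUT[B2] = {b@B1, b@B2, d@B2}
Applying B0's transfer function to that IN value gives OUT[B0] (row B0 above).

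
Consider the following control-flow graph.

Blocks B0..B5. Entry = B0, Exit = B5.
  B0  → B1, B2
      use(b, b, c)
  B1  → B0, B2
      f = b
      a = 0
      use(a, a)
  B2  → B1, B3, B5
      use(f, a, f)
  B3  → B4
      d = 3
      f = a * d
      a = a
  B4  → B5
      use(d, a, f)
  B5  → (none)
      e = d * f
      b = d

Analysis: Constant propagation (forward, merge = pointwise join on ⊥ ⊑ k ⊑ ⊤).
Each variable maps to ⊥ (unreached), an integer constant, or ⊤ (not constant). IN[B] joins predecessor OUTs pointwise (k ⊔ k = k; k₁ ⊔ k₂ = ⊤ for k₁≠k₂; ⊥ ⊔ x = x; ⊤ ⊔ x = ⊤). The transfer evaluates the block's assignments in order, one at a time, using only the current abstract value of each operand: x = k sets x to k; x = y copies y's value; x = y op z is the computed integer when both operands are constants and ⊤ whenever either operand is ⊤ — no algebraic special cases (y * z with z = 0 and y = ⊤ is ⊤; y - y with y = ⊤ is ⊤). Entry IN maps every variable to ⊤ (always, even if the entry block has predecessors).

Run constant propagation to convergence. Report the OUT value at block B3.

Fixpoint table:
  B0:  IN=(all ⊤)  OUT=(all ⊤)
  B1:  IN=(all ⊤)  OUT={a:0; rest ⊤}
  B2:  IN=(all ⊤)  OUT=(all ⊤)
  B3:  IN=(all ⊤)  OUT={d:3; rest ⊤}
  B4:  IN={d:3; rest ⊤}  OUT={d:3; rest ⊤}
  B5:  IN=(all ⊤)  OUT=(all ⊤)

Merge at B3: IN[B3] = OUT[B2] = {a: ⊤, b: ⊤, c: ⊤, d: ⊤, e: ⊤, f: ⊤}
Applying B3's transfer function to that IN value gives OUT[B3] (row B3 above).

Answer: {a: ⊤, b: ⊤, c: ⊤, d: 3, e: ⊤, f: ⊤}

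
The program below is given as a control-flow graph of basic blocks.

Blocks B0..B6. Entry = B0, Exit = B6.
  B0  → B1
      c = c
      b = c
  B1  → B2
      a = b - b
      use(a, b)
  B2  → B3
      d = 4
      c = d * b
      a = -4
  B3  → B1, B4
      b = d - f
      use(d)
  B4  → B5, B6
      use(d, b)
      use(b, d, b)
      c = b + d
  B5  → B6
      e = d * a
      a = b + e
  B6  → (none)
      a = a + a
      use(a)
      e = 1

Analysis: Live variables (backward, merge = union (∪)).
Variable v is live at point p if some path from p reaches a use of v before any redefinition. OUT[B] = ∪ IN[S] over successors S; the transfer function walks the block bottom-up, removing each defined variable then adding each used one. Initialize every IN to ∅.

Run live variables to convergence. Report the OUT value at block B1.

Per-block solution:
  B0:   IN={c, f}   OUT={b, f}
  B1:   IN={b, f}   OUT={b, f}
  B2:   IN={b, f}   OUT={a, d, f}
  B3:   IN={a, d, f}   OUT={a, b, d, f}
  B4:   IN={a, b, d}   OUT={a, b, d}
  B5:   IN={a, b, d}   OUT={a}
  B6:   IN={a}   OUT={}

Merge at B1: OUT[B1] = IN[B2] = {b, f}

Answer: {b, f}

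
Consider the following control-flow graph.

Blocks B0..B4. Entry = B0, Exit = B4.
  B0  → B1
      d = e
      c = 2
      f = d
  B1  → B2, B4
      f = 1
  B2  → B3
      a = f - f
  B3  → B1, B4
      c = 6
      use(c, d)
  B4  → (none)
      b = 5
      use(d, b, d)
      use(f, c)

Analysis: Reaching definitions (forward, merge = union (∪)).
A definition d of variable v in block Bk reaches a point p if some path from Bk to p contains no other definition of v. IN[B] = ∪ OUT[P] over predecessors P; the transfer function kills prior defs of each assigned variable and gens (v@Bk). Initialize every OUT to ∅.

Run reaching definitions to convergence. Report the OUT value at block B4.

Answer: {a@B2, b@B4, c@B0, c@B3, d@B0, f@B1}

Derivation:
Converged values:
  B0:   IN={}   OUT={c@B0, d@B0, f@B0}
  B1:   IN={a@B2, c@B0, c@B3, d@B0, f@B0, f@B1}   OUT={a@B2, c@B0, c@B3, d@B0, f@B1}
  B2:   IN={a@B2, c@B0, c@B3, d@B0, f@B1}   OUT={a@B2, c@B0, c@B3, d@B0, f@B1}
  B3:   IN={a@B2, c@B0, c@B3, d@B0, f@B1}   OUT={a@B2, c@B3, d@B0, f@B1}
  B4:   IN={a@B2, c@B0, c@B3, d@B0, f@B1}   OUT={a@B2, b@B4, c@B0, c@B3, d@B0, f@B1}

Merge at B4: IN[B4] = OUT[B1] ⊔ OUT[B3] = {a@B2, c@B0, c@B3, d@B0, f@B1}
Applying B4's transfer function to that IN value gives OUT[B4] (row B4 above).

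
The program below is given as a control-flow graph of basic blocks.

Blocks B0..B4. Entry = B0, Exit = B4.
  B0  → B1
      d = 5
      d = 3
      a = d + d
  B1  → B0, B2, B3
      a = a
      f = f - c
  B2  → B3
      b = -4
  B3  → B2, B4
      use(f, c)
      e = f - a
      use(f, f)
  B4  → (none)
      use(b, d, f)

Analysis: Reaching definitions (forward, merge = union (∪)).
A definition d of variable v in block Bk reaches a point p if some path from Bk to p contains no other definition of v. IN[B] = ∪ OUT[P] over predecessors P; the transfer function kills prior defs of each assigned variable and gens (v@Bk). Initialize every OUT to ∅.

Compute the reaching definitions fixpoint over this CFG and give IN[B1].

Answer: {a@B0, d@B0, f@B1}

Derivation:
Per-block solution:
  B0:   IN={a@B1, d@B0, f@B1}   OUT={a@B0, d@B0, f@B1}
  B1:   IN={a@B0, d@B0, f@B1}   OUT={a@B1, d@B0, f@B1}
  B2:   IN={a@B1, b@B2, d@B0, e@B3, f@B1}   OUT={a@B1, b@B2, d@B0, e@B3, f@B1}
  B3:   IN={a@B1, b@B2, d@B0, e@B3, f@B1}   OUT={a@B1, b@B2, d@B0, e@B3, f@B1}
  B4:   IN={a@B1, b@B2, d@B0, e@B3, f@B1}   OUT={a@B1, b@B2, d@B0, e@B3, f@B1}

Merge at B1: IN[B1] = OUT[B0] = {a@B0, d@B0, f@B1}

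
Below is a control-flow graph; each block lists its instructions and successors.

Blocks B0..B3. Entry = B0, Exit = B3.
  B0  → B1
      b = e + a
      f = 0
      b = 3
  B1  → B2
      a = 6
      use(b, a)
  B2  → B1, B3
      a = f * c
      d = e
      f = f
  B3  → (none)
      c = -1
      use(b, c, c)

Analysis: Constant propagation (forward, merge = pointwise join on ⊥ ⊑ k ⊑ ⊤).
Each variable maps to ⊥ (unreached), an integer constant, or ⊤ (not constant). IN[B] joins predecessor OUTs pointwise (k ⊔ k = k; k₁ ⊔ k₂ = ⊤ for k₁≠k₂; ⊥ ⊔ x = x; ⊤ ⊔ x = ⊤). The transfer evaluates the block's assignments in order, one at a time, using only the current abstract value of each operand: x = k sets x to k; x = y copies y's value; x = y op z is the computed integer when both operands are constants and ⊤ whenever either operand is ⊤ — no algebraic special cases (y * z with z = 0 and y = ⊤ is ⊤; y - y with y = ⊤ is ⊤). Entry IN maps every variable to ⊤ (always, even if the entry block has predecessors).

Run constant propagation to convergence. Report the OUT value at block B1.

Answer: {a: 6, b: 3, c: ⊤, d: ⊤, e: ⊤, f: 0}

Derivation:
Per-block solution:
  B0:  IN=(all ⊤)  OUT={b:3, f:0; rest ⊤}
  B1:  IN={b:3, f:0; rest ⊤}  OUT={a:6, b:3, f:0; rest ⊤}
  B2:  IN={a:6, b:3, f:0; rest ⊤}  OUT={b:3, f:0; rest ⊤}
  B3:  IN={b:3, f:0; rest ⊤}  OUT={b:3, c:-1, f:0; rest ⊤}

Merge at B1: IN[B1] = OUT[B0] ⊔ OUT[B2] = {a: ⊤, b: 3, c: ⊤, d: ⊤, e: ⊤, f: 0}
Applying B1's transfer function to that IN value gives OUT[B1] (row B1 above).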